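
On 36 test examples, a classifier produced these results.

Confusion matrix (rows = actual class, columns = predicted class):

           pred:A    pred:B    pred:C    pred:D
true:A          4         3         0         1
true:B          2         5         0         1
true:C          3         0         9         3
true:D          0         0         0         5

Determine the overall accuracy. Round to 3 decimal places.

0.639

Accuracy = trace / total = (4+5+9+5=23) / 36 = 23/36 = 0.639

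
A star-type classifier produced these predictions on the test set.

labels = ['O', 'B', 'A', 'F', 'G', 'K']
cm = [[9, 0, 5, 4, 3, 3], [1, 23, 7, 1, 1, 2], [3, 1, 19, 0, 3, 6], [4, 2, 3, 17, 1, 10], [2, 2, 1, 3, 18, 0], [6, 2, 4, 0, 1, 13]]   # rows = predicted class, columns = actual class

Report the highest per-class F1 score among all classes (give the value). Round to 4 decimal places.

Per-class F1 score (2·TP/(2·TP+FP+FN)):
  O: TP=9, FP=0+5+4+3+3=15, FN=1+3+4+2+6=16 → 18/49 = 0.36735
  B: TP=23, FP=1+7+1+1+2=12, FN=0+1+2+2+2=7 → 46/65 = 0.70769
  A: TP=19, FP=3+1+0+3+6=13, FN=5+7+3+1+4=20 → 38/71 = 0.53521
  F: TP=17, FP=4+2+3+1+10=20, FN=4+1+0+3+0=8 → 34/62 = 0.54839
  G: TP=18, FP=2+2+1+3+0=8, FN=3+1+3+1+1=9 → 36/53 = 0.67925
  K: TP=13, FP=6+2+4+0+1=13, FN=3+2+6+10+0=21 → 26/60 = 0.43333
Highest is class 'B' with F1 score = 0.7077.

0.7077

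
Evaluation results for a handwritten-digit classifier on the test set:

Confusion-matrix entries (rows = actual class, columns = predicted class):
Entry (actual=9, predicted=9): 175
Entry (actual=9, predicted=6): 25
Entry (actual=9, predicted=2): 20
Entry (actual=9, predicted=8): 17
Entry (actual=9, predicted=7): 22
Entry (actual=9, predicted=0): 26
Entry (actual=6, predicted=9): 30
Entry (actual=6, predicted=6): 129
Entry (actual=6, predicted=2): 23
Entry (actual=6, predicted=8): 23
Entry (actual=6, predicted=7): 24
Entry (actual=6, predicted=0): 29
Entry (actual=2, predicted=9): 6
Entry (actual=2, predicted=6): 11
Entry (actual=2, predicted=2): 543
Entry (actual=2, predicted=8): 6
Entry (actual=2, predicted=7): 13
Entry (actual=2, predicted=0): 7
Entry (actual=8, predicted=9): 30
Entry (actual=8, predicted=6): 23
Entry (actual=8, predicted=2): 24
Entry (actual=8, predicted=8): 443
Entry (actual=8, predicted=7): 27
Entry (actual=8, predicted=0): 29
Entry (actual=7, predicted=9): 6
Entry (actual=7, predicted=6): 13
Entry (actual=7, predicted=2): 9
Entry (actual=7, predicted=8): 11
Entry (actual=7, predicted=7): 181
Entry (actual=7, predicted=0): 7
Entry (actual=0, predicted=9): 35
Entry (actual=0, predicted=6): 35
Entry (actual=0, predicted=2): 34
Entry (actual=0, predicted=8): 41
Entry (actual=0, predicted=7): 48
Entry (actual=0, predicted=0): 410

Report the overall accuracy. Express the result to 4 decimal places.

0.7420

Accuracy = trace / total = (175+129+543+443+181+410=1881) / 2535 = 1881/2535 = 0.7420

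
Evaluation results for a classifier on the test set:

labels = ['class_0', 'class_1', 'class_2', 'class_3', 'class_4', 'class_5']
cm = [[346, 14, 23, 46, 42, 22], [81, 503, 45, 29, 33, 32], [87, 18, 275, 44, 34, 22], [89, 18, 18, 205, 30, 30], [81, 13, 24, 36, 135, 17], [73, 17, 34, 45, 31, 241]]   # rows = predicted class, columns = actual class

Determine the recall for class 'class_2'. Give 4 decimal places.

0.6563

recall = TP/(TP+FN).
class_2: TP=275, FN=23+45+18+24+34=144 → 275/419 = 0.65632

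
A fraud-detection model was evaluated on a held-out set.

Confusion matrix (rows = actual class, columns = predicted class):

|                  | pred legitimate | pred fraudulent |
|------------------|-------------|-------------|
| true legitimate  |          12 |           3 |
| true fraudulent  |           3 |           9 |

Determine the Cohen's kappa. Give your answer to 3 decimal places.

0.550

Observed agreement pₒ = trace/N = 21/27 = 0.7778
Expected agreement pₑ = Σ (rowᵢ·colᵢ)/N² = (15·15 + 12·12)/27² = 0.5062
κ = (pₒ − pₑ)/(1 − pₑ) = (0.7778 − 0.5062)/(1 − 0.5062) = 0.550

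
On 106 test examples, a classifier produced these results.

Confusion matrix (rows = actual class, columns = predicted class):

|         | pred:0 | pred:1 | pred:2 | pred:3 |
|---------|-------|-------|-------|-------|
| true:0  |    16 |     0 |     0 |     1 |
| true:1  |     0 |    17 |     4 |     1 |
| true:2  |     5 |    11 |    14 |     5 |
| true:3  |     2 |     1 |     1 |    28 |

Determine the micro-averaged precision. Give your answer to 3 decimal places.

Micro-averaging pools counts across classes: ΣTP=75, ΣFP=31, ΣFN=31.
Micro-precision = TP/(TP+FP) on pooled counts = 0.708 (equals overall accuracy in single-label multiclass).

0.708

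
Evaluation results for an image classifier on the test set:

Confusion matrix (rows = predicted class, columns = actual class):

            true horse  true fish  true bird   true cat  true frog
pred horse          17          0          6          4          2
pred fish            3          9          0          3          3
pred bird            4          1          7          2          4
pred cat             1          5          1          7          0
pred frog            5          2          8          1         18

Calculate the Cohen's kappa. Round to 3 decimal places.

Observed agreement pₒ = trace/N = 58/113 = 0.5133
Expected agreement pₑ = Σ (rowᵢ·colᵢ)/N² = (30·29 + 17·18 + 22·18 + 17·14 + 27·34)/113² = 0.2136
κ = (pₒ − pₑ)/(1 − pₑ) = (0.5133 − 0.2136)/(1 − 0.2136) = 0.381

0.381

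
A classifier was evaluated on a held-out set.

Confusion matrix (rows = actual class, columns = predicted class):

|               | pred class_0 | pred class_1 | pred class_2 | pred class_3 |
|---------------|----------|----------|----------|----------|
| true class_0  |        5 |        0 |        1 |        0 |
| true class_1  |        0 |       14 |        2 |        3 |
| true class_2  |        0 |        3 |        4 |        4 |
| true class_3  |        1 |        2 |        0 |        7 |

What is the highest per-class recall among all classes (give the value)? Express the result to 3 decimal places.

Per-class recall (TP/(TP+FN)):
  class_0: TP=5, FN=0+1+0=1 → 5/6 = 0.8333
  class_1: TP=14, FN=0+2+3=5 → 14/19 = 0.7368
  class_2: TP=4, FN=0+3+4=7 → 4/11 = 0.3636
  class_3: TP=7, FN=1+2+0=3 → 7/10 = 0.7000
Highest is class 'class_0' with recall = 0.833.

0.833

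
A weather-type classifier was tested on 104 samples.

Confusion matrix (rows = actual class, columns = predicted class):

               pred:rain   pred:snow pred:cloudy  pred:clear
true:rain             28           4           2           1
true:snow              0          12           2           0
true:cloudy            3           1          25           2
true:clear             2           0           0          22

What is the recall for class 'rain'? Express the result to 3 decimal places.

Treat 'rain' as positive and all other classes as negative.
recall = TP/(TP+FN).
rain: TP=28, FN=4+2+1=7 → 28/35 = 0.8000

0.800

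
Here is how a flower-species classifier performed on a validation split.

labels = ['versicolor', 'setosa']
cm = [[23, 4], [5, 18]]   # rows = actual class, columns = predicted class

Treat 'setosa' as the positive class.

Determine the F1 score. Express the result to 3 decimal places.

Precision = TP/(TP+FP) = 18/22 = 0.8182
Recall = TP/(TP+FN) = 18/23 = 0.7826
F1 = 2·TP/(2·TP+FP+FN) = 36/45 = 0.800

0.800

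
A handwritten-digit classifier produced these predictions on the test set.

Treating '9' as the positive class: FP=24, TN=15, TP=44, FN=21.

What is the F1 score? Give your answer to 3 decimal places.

0.662

Precision = TP/(TP+FP) = 44/68 = 0.6471
Recall = TP/(TP+FN) = 44/65 = 0.6769
F1 = 2·TP/(2·TP+FP+FN) = 88/133 = 0.662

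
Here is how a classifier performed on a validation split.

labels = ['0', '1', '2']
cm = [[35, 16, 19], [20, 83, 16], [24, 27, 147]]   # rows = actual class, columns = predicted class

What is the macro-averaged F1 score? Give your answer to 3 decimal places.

0.640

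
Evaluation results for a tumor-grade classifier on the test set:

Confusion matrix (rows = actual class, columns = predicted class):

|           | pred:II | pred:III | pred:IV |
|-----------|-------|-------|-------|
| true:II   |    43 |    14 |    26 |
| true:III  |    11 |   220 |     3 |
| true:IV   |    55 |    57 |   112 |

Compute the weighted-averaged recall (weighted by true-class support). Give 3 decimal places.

0.693

Per-class recall (TP/(TP+FN)):
  II: TP=43, FN=14+26=40 → 43/83 = 0.5181
  III: TP=220, FN=11+3=14 → 220/234 = 0.9402
  IV: TP=112, FN=55+57=112 → 112/224 = 0.5000
Weighted-recall = Σ (supportᵢ/N)·recallᵢ with N=541: (83/541)·0.5181 + (234/541)·0.9402 + (224/541)·0.5000 = 0.693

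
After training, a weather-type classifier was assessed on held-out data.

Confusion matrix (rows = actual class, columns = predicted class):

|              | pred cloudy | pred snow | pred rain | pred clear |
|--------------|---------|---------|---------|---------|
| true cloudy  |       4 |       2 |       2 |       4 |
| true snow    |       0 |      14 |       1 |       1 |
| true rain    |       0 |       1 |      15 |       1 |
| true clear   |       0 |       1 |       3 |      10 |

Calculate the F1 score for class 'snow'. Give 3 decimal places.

0.824

Treat 'snow' as positive and all other classes as negative.
F1 score = 2·TP/(2·TP+FP+FN).
snow: TP=14, FP=2+1+1=4, FN=0+1+1=2 → 28/34 = 0.8235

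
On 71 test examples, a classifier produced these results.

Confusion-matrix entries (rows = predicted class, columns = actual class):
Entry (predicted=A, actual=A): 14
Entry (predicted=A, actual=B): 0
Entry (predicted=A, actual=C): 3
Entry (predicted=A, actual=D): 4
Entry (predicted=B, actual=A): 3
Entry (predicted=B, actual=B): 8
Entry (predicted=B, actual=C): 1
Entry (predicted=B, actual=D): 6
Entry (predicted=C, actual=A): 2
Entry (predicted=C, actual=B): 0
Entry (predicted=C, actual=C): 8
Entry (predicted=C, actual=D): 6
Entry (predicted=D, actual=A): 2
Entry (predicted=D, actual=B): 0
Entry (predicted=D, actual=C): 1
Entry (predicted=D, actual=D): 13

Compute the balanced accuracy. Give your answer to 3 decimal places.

0.683

Balanced accuracy = mean of per-class recall.
  A: recall = 14/21 = 0.6667
  B: recall = 8/8 = 1.0000
  C: recall = 8/13 = 0.6154
  D: recall = 13/29 = 0.4483
Mean = (0.6667 + 1.0000 + 0.6154 + 0.4483) / 4 = 0.683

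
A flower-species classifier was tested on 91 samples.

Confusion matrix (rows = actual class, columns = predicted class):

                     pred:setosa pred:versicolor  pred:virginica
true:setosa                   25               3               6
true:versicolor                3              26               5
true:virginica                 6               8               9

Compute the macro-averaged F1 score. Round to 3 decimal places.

0.629

Per-class F1 score (2·TP/(2·TP+FP+FN)):
  setosa: TP=25, FP=3+6=9, FN=3+6=9 → 50/68 = 0.7353
  versicolor: TP=26, FP=3+8=11, FN=3+5=8 → 52/71 = 0.7324
  virginica: TP=9, FP=6+5=11, FN=6+8=14 → 18/43 = 0.4186
Macro-F1 score = mean = (0.7353 + 0.7324 + 0.4186) / 3 = 0.629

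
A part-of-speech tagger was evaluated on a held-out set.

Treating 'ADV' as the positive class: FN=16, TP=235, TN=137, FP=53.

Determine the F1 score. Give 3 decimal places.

Precision = TP/(TP+FP) = 235/288 = 0.8160
Recall = TP/(TP+FN) = 235/251 = 0.9363
F1 = 2·TP/(2·TP+FP+FN) = 470/539 = 0.872

0.872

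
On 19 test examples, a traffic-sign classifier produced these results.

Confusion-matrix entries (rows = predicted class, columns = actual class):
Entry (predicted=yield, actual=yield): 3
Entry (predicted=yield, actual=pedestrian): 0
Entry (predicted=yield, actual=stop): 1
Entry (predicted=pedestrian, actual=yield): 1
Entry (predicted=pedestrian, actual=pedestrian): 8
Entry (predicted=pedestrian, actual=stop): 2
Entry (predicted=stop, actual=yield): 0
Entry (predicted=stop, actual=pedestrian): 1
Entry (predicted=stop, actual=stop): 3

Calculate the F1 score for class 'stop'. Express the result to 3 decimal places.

0.600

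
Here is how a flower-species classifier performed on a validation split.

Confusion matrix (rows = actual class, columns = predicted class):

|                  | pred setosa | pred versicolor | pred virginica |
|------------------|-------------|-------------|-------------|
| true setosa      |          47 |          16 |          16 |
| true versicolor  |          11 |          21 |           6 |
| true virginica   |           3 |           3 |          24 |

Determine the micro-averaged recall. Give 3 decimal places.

Micro-averaging pools counts across classes: ΣTP=92, ΣFP=55, ΣFN=55.
Micro-recall = TP/(TP+FN) on pooled counts = 0.626 (equals overall accuracy in single-label multiclass).

0.626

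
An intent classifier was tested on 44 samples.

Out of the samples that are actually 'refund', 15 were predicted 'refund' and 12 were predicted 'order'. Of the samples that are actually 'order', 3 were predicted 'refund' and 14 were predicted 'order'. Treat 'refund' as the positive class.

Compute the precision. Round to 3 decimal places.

0.833

Precision = TP/(TP+FP) = 15/(15+3) = 15/18 = 0.833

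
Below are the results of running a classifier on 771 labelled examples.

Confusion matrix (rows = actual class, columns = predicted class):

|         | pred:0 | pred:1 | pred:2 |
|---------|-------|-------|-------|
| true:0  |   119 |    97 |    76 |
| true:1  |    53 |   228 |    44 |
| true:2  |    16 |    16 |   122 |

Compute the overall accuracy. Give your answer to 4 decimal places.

0.6083

Accuracy = trace / total = (119+228+122=469) / 771 = 469/771 = 0.6083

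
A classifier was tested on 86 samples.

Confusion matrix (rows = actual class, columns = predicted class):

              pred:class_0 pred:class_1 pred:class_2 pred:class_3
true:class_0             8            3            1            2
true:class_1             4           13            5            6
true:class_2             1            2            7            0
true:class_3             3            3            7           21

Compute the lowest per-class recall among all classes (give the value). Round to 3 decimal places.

Per-class recall (TP/(TP+FN)):
  class_0: TP=8, FN=3+1+2=6 → 8/14 = 0.5714
  class_1: TP=13, FN=4+5+6=15 → 13/28 = 0.4643
  class_2: TP=7, FN=1+2+0=3 → 7/10 = 0.7000
  class_3: TP=21, FN=3+3+7=13 → 21/34 = 0.6176
Lowest is class 'class_1' with recall = 0.464.

0.464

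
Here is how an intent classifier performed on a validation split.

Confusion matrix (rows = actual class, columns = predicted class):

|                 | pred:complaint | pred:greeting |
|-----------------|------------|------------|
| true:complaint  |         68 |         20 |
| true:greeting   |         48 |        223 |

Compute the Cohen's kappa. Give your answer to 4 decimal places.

0.5378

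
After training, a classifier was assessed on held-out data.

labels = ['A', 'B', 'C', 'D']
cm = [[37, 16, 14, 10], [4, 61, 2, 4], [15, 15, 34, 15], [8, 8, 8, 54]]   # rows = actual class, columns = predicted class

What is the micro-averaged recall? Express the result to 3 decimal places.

0.610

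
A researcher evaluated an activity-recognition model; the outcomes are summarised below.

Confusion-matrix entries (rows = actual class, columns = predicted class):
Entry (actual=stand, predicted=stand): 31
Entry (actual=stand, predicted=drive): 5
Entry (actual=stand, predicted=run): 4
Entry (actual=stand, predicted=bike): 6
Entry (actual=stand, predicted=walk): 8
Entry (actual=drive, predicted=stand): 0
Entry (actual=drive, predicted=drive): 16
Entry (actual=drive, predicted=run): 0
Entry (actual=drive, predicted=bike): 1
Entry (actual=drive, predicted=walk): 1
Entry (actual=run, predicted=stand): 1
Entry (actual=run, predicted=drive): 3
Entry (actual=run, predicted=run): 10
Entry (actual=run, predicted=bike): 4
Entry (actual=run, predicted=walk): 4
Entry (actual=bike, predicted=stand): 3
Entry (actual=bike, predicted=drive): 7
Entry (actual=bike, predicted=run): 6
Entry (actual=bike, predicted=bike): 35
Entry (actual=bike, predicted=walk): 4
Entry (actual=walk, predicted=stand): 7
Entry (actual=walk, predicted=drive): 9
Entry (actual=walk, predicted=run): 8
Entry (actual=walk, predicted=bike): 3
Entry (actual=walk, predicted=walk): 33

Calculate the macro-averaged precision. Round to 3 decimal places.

Per-class precision (TP/(TP+FP)):
  stand: TP=31, FP=0+1+3+7=11 → 31/42 = 0.7381
  drive: TP=16, FP=5+3+7+9=24 → 16/40 = 0.4000
  run: TP=10, FP=4+0+6+8=18 → 10/28 = 0.3571
  bike: TP=35, FP=6+1+4+3=14 → 35/49 = 0.7143
  walk: TP=33, FP=8+1+4+4=17 → 33/50 = 0.6600
Macro-precision = mean = (0.7381 + 0.4000 + 0.3571 + 0.7143 + 0.6600) / 5 = 0.574

0.574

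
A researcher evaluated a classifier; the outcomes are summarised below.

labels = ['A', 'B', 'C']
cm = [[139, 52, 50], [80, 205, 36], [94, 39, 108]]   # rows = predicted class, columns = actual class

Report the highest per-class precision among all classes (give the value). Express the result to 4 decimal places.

Per-class precision (TP/(TP+FP)):
  A: TP=139, FP=52+50=102 → 139/241 = 0.57676
  B: TP=205, FP=80+36=116 → 205/321 = 0.63863
  C: TP=108, FP=94+39=133 → 108/241 = 0.44813
Highest is class 'B' with precision = 0.6386.

0.6386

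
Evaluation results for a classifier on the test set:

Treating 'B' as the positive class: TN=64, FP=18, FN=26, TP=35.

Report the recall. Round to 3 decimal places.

Recall = TP/(TP+FN) = 35/(35+26) = 35/61 = 0.574

0.574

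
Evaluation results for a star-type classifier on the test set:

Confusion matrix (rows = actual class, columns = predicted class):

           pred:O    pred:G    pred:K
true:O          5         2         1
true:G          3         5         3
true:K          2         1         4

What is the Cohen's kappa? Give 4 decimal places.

Observed agreement pₒ = trace/N = 14/26 = 0.53846
Expected agreement pₑ = Σ (rowᵢ·colᵢ)/N² = (8·10 + 11·8 + 7·8)/26² = 0.33136
κ = (pₒ − pₑ)/(1 − pₑ) = (0.53846 − 0.33136)/(1 − 0.33136) = 0.3097

0.3097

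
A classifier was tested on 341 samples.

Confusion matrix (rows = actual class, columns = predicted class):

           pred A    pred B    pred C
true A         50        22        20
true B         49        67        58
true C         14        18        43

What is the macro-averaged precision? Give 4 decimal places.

0.4747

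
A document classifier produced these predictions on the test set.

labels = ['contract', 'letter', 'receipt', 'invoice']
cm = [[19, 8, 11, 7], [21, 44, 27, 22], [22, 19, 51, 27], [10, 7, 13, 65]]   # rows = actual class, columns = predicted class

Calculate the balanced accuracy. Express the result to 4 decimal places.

0.4802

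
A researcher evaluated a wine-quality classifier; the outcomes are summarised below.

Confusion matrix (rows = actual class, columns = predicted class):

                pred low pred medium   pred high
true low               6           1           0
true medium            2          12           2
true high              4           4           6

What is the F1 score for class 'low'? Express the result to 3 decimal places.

0.632

Take TP from the diagonal, FP from the rest of the 'low' prediction marginal, FN from the rest of the 'low' actual marginal.
F1 score = 2·TP/(2·TP+FP+FN).
low: TP=6, FP=2+4=6, FN=1+0=1 → 12/19 = 0.6316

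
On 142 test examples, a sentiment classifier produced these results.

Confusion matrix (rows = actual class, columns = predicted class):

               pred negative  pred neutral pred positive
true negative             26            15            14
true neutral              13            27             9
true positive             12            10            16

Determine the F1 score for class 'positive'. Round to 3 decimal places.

0.416

Take TP from the diagonal, FP from the rest of the 'positive' prediction marginal, FN from the rest of the 'positive' actual marginal.
F1 score = 2·TP/(2·TP+FP+FN).
positive: TP=16, FP=14+9=23, FN=12+10=22 → 32/77 = 0.4156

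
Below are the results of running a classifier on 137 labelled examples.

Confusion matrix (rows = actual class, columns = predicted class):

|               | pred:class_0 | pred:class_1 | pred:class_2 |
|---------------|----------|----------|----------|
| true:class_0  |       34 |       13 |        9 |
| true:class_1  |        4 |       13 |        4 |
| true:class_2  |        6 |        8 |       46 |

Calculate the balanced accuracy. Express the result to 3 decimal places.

Balanced accuracy = mean of per-class recall.
  class_0: recall = 34/56 = 0.6071
  class_1: recall = 13/21 = 0.6190
  class_2: recall = 46/60 = 0.7667
Mean = (0.6071 + 0.6190 + 0.7667) / 3 = 0.664

0.664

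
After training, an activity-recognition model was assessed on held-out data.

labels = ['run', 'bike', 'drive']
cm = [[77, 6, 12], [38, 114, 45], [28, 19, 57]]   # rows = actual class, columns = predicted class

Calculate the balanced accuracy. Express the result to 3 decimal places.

Balanced accuracy = mean of per-class recall.
  run: recall = 77/95 = 0.8105
  bike: recall = 114/197 = 0.5787
  drive: recall = 57/104 = 0.5481
Mean = (0.8105 + 0.5787 + 0.5481) / 3 = 0.646

0.646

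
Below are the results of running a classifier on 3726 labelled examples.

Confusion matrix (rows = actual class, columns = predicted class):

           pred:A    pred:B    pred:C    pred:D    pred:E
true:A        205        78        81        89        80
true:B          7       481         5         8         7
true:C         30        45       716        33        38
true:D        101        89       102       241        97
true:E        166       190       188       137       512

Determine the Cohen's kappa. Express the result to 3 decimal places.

0.469

Observed agreement pₒ = trace/N = 2155/3726 = 0.5784
Expected agreement pₑ = Σ (rowᵢ·colᵢ)/N² = (533·509 + 508·883 + 862·1092 + 630·508 + 1193·734)/3726² = 0.2058
κ = (pₒ − pₑ)/(1 − pₑ) = (0.5784 − 0.2058)/(1 − 0.2058) = 0.469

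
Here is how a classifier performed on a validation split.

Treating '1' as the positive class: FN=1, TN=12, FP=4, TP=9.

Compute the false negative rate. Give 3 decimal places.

FNR = FN/(FN+TP) = 1/(1+9) = 0.100

0.100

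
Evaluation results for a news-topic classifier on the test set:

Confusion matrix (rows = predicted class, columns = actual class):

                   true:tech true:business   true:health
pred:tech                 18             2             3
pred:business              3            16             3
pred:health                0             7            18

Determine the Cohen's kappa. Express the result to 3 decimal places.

Observed agreement pₒ = trace/N = 52/70 = 0.7429
Expected agreement pₑ = Σ (rowᵢ·colᵢ)/N² = (21·23 + 25·22 + 24·25)/70² = 0.3333
κ = (pₒ − pₑ)/(1 − pₑ) = (0.7429 − 0.3333)/(1 − 0.3333) = 0.614

0.614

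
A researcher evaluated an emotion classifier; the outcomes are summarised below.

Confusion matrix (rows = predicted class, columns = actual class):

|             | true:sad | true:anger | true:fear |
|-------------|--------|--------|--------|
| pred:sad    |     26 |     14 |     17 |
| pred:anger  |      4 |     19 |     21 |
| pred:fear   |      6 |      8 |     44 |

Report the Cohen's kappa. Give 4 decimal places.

Observed agreement pₒ = trace/N = 89/159 = 0.55975
Expected agreement pₑ = Σ (rowᵢ·colᵢ)/N² = (36·57 + 41·44 + 82·58)/159² = 0.34065
κ = (pₒ − pₑ)/(1 − pₑ) = (0.55975 − 0.34065)/(1 − 0.34065) = 0.3323

0.3323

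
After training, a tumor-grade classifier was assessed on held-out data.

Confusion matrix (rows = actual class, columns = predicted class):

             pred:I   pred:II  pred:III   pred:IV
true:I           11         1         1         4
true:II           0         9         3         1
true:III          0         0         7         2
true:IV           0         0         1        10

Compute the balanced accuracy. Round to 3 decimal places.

0.757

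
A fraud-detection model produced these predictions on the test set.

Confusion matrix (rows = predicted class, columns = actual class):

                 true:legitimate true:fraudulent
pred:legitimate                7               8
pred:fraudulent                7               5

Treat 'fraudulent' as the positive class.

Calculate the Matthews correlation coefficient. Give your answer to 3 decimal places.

MCC = (TP·TN − FP·FN) / √((TP+FP)(TP+FN)(TN+FP)(TN+FN))
Numerator = 5·7 − 7·8 = -21
Denominator = √(12·13·14·15) = √32760 = 180.9972
MCC = -21 / 180.9972 = -0.116

-0.116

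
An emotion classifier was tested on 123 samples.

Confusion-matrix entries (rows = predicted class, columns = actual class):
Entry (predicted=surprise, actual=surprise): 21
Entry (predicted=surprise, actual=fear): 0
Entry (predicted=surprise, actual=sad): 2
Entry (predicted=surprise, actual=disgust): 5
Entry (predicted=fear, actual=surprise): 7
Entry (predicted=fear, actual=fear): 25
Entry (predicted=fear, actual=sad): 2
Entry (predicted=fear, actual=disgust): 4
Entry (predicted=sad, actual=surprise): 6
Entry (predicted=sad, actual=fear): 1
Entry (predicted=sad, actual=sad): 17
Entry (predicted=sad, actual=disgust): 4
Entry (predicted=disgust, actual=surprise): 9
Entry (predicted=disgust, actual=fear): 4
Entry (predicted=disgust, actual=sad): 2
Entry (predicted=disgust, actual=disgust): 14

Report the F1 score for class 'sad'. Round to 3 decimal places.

0.667

F1 score = 2·TP/(2·TP+FP+FN).
sad: TP=17, FP=6+1+4=11, FN=2+2+2=6 → 34/51 = 0.6667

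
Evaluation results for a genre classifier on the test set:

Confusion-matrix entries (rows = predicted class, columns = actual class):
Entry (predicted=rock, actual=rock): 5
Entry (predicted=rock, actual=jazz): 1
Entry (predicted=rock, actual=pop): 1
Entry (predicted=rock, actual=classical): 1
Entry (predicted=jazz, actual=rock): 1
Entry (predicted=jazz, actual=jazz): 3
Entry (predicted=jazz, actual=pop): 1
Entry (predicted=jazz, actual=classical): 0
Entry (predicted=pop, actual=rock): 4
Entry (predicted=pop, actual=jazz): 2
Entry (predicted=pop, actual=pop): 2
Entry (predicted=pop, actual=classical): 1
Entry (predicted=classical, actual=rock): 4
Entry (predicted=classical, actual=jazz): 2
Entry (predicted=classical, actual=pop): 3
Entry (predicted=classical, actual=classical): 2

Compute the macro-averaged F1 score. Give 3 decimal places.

Per-class F1 score (2·TP/(2·TP+FP+FN)):
  rock: TP=5, FP=1+1+1=3, FN=1+4+4=9 → 10/22 = 0.4545
  jazz: TP=3, FP=1+1+0=2, FN=1+2+2=5 → 6/13 = 0.4615
  pop: TP=2, FP=4+2+1=7, FN=1+1+3=5 → 4/16 = 0.2500
  classical: TP=2, FP=4+2+3=9, FN=1+0+1=2 → 4/15 = 0.2667
Macro-F1 score = mean = (0.4545 + 0.4615 + 0.2500 + 0.2667) / 4 = 0.358

0.358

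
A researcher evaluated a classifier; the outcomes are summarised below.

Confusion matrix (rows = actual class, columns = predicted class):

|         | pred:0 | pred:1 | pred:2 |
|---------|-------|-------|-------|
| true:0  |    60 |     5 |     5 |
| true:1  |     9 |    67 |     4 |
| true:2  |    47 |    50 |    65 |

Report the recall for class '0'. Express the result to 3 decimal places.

One-vs-rest for '0': TP = diagonal; FP = other classes predicted '0'; FN = '0' predicted as other.
recall = TP/(TP+FN).
0: TP=60, FN=5+5=10 → 60/70 = 0.8571

0.857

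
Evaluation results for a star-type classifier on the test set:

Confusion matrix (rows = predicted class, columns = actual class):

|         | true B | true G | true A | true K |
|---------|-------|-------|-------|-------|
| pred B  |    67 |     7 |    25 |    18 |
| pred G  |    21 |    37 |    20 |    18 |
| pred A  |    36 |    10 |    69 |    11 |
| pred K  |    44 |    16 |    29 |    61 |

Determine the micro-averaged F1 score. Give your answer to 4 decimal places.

0.4785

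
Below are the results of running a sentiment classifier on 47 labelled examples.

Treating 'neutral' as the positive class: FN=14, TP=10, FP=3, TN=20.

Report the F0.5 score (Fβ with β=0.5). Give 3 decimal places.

Fβ = (1+β²)·TP / ((1+β²)·TP + β²·FN + FP), with β²=1/4
= 1.25·10 / (1.25·10 + 0.25·14 + 3) = 0.658

0.658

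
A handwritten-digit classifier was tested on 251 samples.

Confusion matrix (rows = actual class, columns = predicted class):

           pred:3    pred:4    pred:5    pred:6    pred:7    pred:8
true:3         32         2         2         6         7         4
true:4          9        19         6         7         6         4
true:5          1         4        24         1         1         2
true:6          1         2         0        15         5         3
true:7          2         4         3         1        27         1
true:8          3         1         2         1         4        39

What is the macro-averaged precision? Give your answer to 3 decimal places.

0.611

Per-class precision (TP/(TP+FP)):
  3: TP=32, FP=9+1+1+2+3=16 → 32/48 = 0.6667
  4: TP=19, FP=2+4+2+4+1=13 → 19/32 = 0.5938
  5: TP=24, FP=2+6+0+3+2=13 → 24/37 = 0.6486
  6: TP=15, FP=6+7+1+1+1=16 → 15/31 = 0.4839
  7: TP=27, FP=7+6+1+5+4=23 → 27/50 = 0.5400
  8: TP=39, FP=4+4+2+3+1=14 → 39/53 = 0.7358
Macro-precision = mean = (0.6667 + 0.5938 + 0.6486 + 0.4839 + 0.5400 + 0.7358) / 6 = 0.611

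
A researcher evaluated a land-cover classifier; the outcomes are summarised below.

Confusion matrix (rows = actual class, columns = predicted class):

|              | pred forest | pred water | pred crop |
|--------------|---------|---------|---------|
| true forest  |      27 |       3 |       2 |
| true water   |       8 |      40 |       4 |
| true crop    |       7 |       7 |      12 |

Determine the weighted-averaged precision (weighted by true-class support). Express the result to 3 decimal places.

0.723

Per-class precision (TP/(TP+FP)):
  forest: TP=27, FP=8+7=15 → 27/42 = 0.6429
  water: TP=40, FP=3+7=10 → 40/50 = 0.8000
  crop: TP=12, FP=2+4=6 → 12/18 = 0.6667
Weighted-precision = Σ (supportᵢ/N)·precisionᵢ with N=110: (32/110)·0.6429 + (52/110)·0.8000 + (26/110)·0.6667 = 0.723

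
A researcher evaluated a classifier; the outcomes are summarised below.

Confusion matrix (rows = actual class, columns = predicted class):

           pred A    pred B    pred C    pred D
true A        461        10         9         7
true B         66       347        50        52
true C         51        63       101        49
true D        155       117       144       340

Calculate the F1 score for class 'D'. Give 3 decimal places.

0.565

Take TP from the diagonal, FP from the rest of the 'D' prediction marginal, FN from the rest of the 'D' actual marginal.
F1 score = 2·TP/(2·TP+FP+FN).
D: TP=340, FP=7+52+49=108, FN=155+117+144=416 → 680/1204 = 0.5648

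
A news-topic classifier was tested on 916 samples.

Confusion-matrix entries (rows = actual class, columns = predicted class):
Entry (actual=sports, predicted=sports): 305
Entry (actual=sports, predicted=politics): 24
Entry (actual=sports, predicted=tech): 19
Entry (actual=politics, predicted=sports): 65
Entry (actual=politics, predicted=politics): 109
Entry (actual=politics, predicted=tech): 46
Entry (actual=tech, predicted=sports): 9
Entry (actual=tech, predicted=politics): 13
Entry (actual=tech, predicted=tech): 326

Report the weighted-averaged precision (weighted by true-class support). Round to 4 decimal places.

0.8018

Per-class precision (TP/(TP+FP)):
  sports: TP=305, FP=65+9=74 → 305/379 = 0.80475
  politics: TP=109, FP=24+13=37 → 109/146 = 0.74658
  tech: TP=326, FP=19+46=65 → 326/391 = 0.83376
Weighted-precision = Σ (supportᵢ/N)·precisionᵢ with N=916: (348/916)·0.80475 + (220/916)·0.74658 + (348/916)·0.83376 = 0.8018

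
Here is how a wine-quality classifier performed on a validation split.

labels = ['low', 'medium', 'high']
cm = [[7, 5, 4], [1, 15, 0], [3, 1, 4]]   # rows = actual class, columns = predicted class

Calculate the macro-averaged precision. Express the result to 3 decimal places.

0.617

Per-class precision (TP/(TP+FP)):
  low: TP=7, FP=1+3=4 → 7/11 = 0.6364
  medium: TP=15, FP=5+1=6 → 15/21 = 0.7143
  high: TP=4, FP=4+0=4 → 4/8 = 0.5000
Macro-precision = mean = (0.6364 + 0.7143 + 0.5000) / 3 = 0.617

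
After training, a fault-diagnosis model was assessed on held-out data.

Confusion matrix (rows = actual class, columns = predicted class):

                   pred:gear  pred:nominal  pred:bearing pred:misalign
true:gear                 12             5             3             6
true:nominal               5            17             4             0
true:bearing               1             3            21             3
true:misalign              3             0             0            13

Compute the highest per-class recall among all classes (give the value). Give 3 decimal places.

Per-class recall (TP/(TP+FN)):
  gear: TP=12, FN=5+3+6=14 → 12/26 = 0.4615
  nominal: TP=17, FN=5+4+0=9 → 17/26 = 0.6538
  bearing: TP=21, FN=1+3+3=7 → 21/28 = 0.7500
  misalign: TP=13, FN=3+0+0=3 → 13/16 = 0.8125
Highest is class 'misalign' with recall = 0.813.

0.813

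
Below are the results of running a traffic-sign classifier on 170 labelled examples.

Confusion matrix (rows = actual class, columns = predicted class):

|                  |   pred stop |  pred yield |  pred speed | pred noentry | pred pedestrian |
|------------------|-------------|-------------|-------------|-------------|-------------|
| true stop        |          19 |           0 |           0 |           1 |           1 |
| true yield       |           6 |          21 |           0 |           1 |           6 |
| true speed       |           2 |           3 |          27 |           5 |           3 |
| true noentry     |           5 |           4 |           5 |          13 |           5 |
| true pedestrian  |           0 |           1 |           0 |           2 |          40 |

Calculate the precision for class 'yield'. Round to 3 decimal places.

0.724

One-vs-rest for 'yield': TP = diagonal; FP = other classes predicted 'yield'; FN = 'yield' predicted as other.
precision = TP/(TP+FP).
yield: TP=21, FP=0+3+4+1=8 → 21/29 = 0.7241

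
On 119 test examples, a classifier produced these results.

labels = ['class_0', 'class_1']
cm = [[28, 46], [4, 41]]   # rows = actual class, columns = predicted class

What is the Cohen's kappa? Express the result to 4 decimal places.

Observed agreement pₒ = trace/N = 69/119 = 0.57983
Expected agreement pₑ = Σ (rowᵢ·colᵢ)/N² = (74·32 + 45·87)/119² = 0.44368
κ = (pₒ − pₑ)/(1 − pₑ) = (0.57983 − 0.44368)/(1 − 0.44368) = 0.2447

0.2447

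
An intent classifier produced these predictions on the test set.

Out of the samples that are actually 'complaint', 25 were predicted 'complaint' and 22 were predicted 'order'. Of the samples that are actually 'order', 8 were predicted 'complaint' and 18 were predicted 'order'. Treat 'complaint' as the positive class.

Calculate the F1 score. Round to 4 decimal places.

0.6250

Precision = TP/(TP+FP) = 25/33 = 0.7576
Recall = TP/(TP+FN) = 25/47 = 0.5319
F1 = 2·TP/(2·TP+FP+FN) = 50/80 = 0.6250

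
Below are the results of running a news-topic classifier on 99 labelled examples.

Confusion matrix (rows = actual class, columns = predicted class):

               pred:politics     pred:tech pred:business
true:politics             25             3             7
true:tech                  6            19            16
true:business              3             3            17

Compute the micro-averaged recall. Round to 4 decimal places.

0.6162

Micro-averaging pools counts across classes: ΣTP=61, ΣFP=38, ΣFN=38.
Micro-recall = TP/(TP+FN) on pooled counts = 0.6162 (equals overall accuracy in single-label multiclass).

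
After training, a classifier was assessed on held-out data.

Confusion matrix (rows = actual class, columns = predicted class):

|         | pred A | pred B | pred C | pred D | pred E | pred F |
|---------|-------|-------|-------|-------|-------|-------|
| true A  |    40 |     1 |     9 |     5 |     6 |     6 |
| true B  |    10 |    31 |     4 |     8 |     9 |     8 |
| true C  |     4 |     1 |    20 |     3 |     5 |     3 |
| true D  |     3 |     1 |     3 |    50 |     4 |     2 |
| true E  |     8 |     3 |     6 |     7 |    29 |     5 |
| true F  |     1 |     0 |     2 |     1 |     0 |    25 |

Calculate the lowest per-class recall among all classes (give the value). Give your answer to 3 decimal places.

0.443

Per-class recall (TP/(TP+FN)):
  A: TP=40, FN=1+9+5+6+6=27 → 40/67 = 0.5970
  B: TP=31, FN=10+4+8+9+8=39 → 31/70 = 0.4429
  C: TP=20, FN=4+1+3+5+3=16 → 20/36 = 0.5556
  D: TP=50, FN=3+1+3+4+2=13 → 50/63 = 0.7937
  E: TP=29, FN=8+3+6+7+5=29 → 29/58 = 0.5000
  F: TP=25, FN=1+0+2+1+0=4 → 25/29 = 0.8621
Lowest is class 'B' with recall = 0.443.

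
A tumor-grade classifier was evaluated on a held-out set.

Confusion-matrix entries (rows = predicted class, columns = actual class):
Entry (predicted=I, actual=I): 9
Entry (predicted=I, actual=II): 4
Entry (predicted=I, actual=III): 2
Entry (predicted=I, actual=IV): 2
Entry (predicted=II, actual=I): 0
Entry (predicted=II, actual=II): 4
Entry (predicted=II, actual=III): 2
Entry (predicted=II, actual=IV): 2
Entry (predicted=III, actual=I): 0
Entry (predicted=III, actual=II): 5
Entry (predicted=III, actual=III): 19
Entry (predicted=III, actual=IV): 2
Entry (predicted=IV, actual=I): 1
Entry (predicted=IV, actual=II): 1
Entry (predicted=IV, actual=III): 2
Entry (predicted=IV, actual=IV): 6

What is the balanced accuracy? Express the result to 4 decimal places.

0.6114

Balanced accuracy = mean of per-class recall.
  I: recall = 9/10 = 0.90000
  II: recall = 4/14 = 0.28571
  III: recall = 19/25 = 0.76000
  IV: recall = 6/12 = 0.50000
Mean = (0.90000 + 0.28571 + 0.76000 + 0.50000) / 4 = 0.6114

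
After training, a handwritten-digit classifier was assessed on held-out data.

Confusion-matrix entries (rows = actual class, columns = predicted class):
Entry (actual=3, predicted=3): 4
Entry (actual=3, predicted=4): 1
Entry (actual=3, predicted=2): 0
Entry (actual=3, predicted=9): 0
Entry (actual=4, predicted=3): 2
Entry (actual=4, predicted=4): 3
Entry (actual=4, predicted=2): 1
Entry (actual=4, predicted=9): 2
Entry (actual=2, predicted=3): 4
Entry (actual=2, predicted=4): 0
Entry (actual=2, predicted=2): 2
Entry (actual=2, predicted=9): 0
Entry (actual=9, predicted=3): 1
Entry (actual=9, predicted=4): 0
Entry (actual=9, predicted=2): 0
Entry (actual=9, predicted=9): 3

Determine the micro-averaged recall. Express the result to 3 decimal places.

Micro-averaging pools counts across classes: ΣTP=12, ΣFP=11, ΣFN=11.
Micro-recall = TP/(TP+FN) on pooled counts = 0.522 (equals overall accuracy in single-label multiclass).

0.522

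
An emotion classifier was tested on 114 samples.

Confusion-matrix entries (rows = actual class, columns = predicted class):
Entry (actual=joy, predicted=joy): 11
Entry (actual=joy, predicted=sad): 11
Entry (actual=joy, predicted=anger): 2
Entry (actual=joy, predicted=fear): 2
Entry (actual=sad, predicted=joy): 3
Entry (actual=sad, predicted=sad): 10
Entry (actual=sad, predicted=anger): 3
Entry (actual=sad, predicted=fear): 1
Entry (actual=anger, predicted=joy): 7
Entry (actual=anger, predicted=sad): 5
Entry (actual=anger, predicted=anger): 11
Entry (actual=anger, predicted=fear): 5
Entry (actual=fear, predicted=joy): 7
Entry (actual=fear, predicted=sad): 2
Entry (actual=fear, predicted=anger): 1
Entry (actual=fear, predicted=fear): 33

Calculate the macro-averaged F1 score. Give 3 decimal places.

0.532

Per-class F1 score (2·TP/(2·TP+FP+FN)):
  joy: TP=11, FP=3+7+7=17, FN=11+2+2=15 → 22/54 = 0.4074
  sad: TP=10, FP=11+5+2=18, FN=3+3+1=7 → 20/45 = 0.4444
  anger: TP=11, FP=2+3+1=6, FN=7+5+5=17 → 22/45 = 0.4889
  fear: TP=33, FP=2+1+5=8, FN=7+2+1=10 → 66/84 = 0.7857
Macro-F1 score = mean = (0.4074 + 0.4444 + 0.4889 + 0.7857) / 4 = 0.532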